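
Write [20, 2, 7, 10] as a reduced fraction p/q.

Fold from the inside: start with 10/1.
  7 + 1/10 = 71/10
  2 + 10/71 = 152/71
  20 + 71/152 = 3111/152

3111/152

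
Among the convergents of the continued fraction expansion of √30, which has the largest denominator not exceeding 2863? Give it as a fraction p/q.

5291/966

√30 = [5; 2, 10, …] (period length 2).
Convergents:
  p_0/q_0 = 5/1
  p_1/q_1 = 11/2
  p_2/q_2 = 115/21
  p_3/q_3 = 241/44
  p_4/q_4 = 2525/461
  p_5/q_5 = 5291/966
  p_6/q_6 = 55435/10121
q_5 = 966 ≤ 2863 < 10121 = q_6, so the answer is 5291/966.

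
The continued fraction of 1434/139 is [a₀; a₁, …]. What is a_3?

3

1434 = 10·139 + 44   →  a_0 = 10
139 = 3·44 + 7   →  a_1 = 3
44 = 6·7 + 2   →  a_2 = 6
7 = 3·2 + 1   →  a_3 = 3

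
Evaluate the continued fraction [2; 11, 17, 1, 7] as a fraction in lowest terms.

3305/1581

Using pₖ = aₖpₖ₋₁ + pₖ₋₂ and qₖ = aₖqₖ₋₁ + qₖ₋₂:
  k=0: a=2, p=2, q=1
  k=1: a=11, p=23, q=11
  k=2: a=17, p=393, q=188
  k=3: a=1, p=416, q=199
  k=4: a=7, p=3305, q=1581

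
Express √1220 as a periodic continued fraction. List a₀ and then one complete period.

a₀ = ⌊√1220⌋ = 34.
With m₀=0, d₀=1 and mₖ₊₁ = dₖaₖ − mₖ, dₖ₊₁ = (n − mₖ₊₁²)/dₖ, aₖ₊₁ = ⌊(a₀+mₖ₊₁)/dₖ₊₁⌋:
  k=1: m=34, d=64, a=1
  k=2: m=30, d=5, a=12
  k=3: m=30, d=64, a=1
  k=4: m=34, d=1, a=68
d=1 and a=2a₀=68 at k=4, so the next step gives (m, d) = (34, 64) again — its k=1 value — and the period has length 4.

[34; 1, 12, 1, 68]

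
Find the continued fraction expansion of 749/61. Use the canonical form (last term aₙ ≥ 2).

[12; 3, 1, 1, 2, 3]

749 = 12*61 + 17
61 = 3*17 + 10
17 = 1*10 + 7
10 = 1*7 + 3
7 = 2*3 + 1
3 = 3*1 + 0  (stop)
So 749/61 = [12; 3, 1, 1, 2, 3].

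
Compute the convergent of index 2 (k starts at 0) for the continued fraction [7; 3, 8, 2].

183/25

Using pₖ = aₖpₖ₋₁ + pₖ₋₂, qₖ = aₖqₖ₋₁ + qₖ₋₂ (with p₋₁=1, p₋₂=0, q₋₁=0, q₋₂=1):
  k=0: a=7, p=7, q=1
  k=1: a=3, p=22, q=3
  k=2: a=8, p=183, q=25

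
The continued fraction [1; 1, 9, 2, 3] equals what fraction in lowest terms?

139/73

Using pₖ = aₖpₖ₋₁ + pₖ₋₂ and qₖ = aₖqₖ₋₁ + qₖ₋₂:
  k=0: a=1, p=1, q=1
  k=1: a=1, p=2, q=1
  k=2: a=9, p=19, q=10
  k=3: a=2, p=40, q=21
  k=4: a=3, p=139, q=73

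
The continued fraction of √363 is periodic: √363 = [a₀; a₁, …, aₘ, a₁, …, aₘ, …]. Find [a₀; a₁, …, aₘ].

a₀ = ⌊√363⌋ = 19.
With m₀=0, d₀=1 and mₖ₊₁ = dₖaₖ − mₖ, dₖ₊₁ = (n − mₖ₊₁²)/dₖ, aₖ₊₁ = ⌊(a₀+mₖ₊₁)/dₖ₊₁⌋:
  k=1: m=19, d=2, a=19
  k=2: m=19, d=1, a=38
d=1 and a=2a₀=38 at k=2, so the next step gives (m, d) = (19, 2) again — its k=1 value — and the period has length 2.

[19; 19, 38]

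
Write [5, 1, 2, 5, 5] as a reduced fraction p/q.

472/83

Fold from the inside: start with 5/1.
  5 + 1/5 = 26/5
  2 + 5/26 = 57/26
  1 + 26/57 = 83/57
  5 + 57/83 = 472/83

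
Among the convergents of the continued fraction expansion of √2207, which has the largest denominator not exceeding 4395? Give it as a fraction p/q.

205297/4370

√2207 = [46; 1, 45, 1, 92, …] (period length 4).
Convergents:
  p_0/q_0 = 46/1
  p_1/q_1 = 47/1
  p_2/q_2 = 2161/46
  p_3/q_3 = 2208/47
  p_4/q_4 = 205297/4370
  p_5/q_5 = 207505/4417
q_4 = 4370 ≤ 4395 < 4417 = q_5, so the answer is 205297/4370.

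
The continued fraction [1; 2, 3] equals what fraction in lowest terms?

10/7

Using pₖ = aₖpₖ₋₁ + pₖ₋₂ and qₖ = aₖqₖ₋₁ + qₖ₋₂:
  k=0: a=1, p=1, q=1
  k=1: a=2, p=3, q=2
  k=2: a=3, p=10, q=7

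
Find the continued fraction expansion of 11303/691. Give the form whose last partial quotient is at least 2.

11303 = 16·691 + 247
691 = 2·247 + 197
247 = 1·197 + 50
197 = 3·50 + 47
50 = 1·47 + 3
47 = 15·3 + 2
3 = 1·2 + 1
2 = 2·1 + 0  (stop)
So 11303/691 = [16; 2, 1, 3, 1, 15, 1, 2].

[16; 2, 1, 3, 1, 15, 1, 2]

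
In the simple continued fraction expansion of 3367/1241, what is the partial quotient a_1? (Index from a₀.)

1

3367 = 2·1241 + 885   →  a_0 = 2
1241 = 1·885 + 356   →  a_1 = 1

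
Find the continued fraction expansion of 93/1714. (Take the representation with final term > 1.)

93 = 0·1714 + 93
1714 = 18·93 + 40
93 = 2·40 + 13
40 = 3·13 + 1
13 = 13·1 + 0  (stop)
So 93/1714 = [0; 18, 2, 3, 13].

[0; 18, 2, 3, 13]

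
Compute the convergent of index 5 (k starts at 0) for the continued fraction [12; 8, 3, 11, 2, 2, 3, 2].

Using pₖ = aₖpₖ₋₁ + pₖ₋₂, qₖ = aₖqₖ₋₁ + qₖ₋₂ (with p₋₁=1, p₋₂=0, q₋₁=0, q₋₂=1):
  k=0: a=12, p=12, q=1
  k=1: a=8, p=97, q=8
  k=2: a=3, p=303, q=25
  k=3: a=11, p=3430, q=283
  k=4: a=2, p=7163, q=591
  k=5: a=2, p=17756, q=1465

17756/1465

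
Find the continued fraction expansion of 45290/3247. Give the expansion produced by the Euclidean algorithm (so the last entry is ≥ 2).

[13; 1, 18, 3, 18, 3]

45290 = 13*3247 + 3079
3247 = 1*3079 + 168
3079 = 18*168 + 55
168 = 3*55 + 3
55 = 18*3 + 1
3 = 3*1 + 0  (stop)
So 45290/3247 = [13; 1, 18, 3, 18, 3].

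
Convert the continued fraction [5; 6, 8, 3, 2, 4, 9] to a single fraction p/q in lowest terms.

Fold from the inside: start with 9/1.
  4 + 1/9 = 37/9
  2 + 9/37 = 83/37
  3 + 37/83 = 286/83
  8 + 83/286 = 2371/286
  6 + 286/2371 = 14512/2371
  5 + 2371/14512 = 74931/14512

74931/14512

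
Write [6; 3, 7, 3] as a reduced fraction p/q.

436/69

Fold from the inside: start with 3/1.
  7 + 1/3 = 22/3
  3 + 3/22 = 69/22
  6 + 22/69 = 436/69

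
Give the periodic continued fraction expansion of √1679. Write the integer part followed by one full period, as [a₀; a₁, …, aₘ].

[40; 1, 39, 1, 80]

a₀ = ⌊√1679⌋ = 40.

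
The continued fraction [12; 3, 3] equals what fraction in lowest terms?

123/10

Using pₖ = aₖpₖ₋₁ + pₖ₋₂ and qₖ = aₖqₖ₋₁ + qₖ₋₂:
  k=0: a=12, p=12, q=1
  k=1: a=3, p=37, q=3
  k=2: a=3, p=123, q=10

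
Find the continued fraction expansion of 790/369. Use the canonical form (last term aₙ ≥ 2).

790 = 2×369 + 52
369 = 7×52 + 5
52 = 10×5 + 2
5 = 2×2 + 1
2 = 2×1 + 0  (stop)
So 790/369 = [2; 7, 10, 2, 2].

[2; 7, 10, 2, 2]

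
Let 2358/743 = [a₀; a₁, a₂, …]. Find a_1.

5

2358 = 3·743 + 129   →  a_0 = 3
743 = 5·129 + 98   →  a_1 = 5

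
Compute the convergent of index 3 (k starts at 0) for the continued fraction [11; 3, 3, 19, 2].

Using pₖ = aₖpₖ₋₁ + pₖ₋₂, qₖ = aₖqₖ₋₁ + qₖ₋₂ (with p₋₁=1, p₋₂=0, q₋₁=0, q₋₂=1):
  k=0: a=11, p=11, q=1
  k=1: a=3, p=34, q=3
  k=2: a=3, p=113, q=10
  k=3: a=19, p=2181, q=193

2181/193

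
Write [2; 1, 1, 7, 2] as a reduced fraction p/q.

Using pₖ = aₖpₖ₋₁ + pₖ₋₂ and qₖ = aₖqₖ₋₁ + qₖ₋₂:
  k=0: a=2, p=2, q=1
  k=1: a=1, p=3, q=1
  k=2: a=1, p=5, q=2
  k=3: a=7, p=38, q=15
  k=4: a=2, p=81, q=32

81/32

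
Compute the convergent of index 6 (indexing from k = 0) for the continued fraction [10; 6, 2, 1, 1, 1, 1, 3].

Using pₖ = aₖpₖ₋₁ + pₖ₋₂, qₖ = aₖqₖ₋₁ + qₖ₋₂ (with p₋₁=1, p₋₂=0, q₋₁=0, q₋₂=1):
  k=0: a=10, p=10, q=1
  k=1: a=6, p=61, q=6
  k=2: a=2, p=132, q=13
  k=3: a=1, p=193, q=19
  k=4: a=1, p=325, q=32
  k=5: a=1, p=518, q=51
  k=6: a=1, p=843, q=83

843/83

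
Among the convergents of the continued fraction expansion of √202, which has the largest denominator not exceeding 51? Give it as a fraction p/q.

668/47

√202 = [14; 4, 1, 2, 2, 1, 4, 28, …] (period length 7).
Convergents:
  p_0/q_0 = 14/1
  p_1/q_1 = 57/4
  p_2/q_2 = 71/5
  p_3/q_3 = 199/14
  p_4/q_4 = 469/33
  p_5/q_5 = 668/47
  p_6/q_6 = 3141/221
q_5 = 47 ≤ 51 < 221 = q_6, so the answer is 668/47.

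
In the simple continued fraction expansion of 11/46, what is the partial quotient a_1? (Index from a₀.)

11 = 0·46 + 11   →  a_0 = 0
46 = 4·11 + 2   →  a_1 = 4

4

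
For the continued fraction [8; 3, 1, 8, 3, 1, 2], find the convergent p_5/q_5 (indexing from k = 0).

Using pₖ = aₖpₖ₋₁ + pₖ₋₂, qₖ = aₖqₖ₋₁ + qₖ₋₂ (with p₋₁=1, p₋₂=0, q₋₁=0, q₋₂=1):
  k=0: a=8, p=8, q=1
  k=1: a=3, p=25, q=3
  k=2: a=1, p=33, q=4
  k=3: a=8, p=289, q=35
  k=4: a=3, p=900, q=109
  k=5: a=1, p=1189, q=144

1189/144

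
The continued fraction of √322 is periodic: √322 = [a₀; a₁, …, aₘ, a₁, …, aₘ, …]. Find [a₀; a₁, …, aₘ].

a₀ = ⌊√322⌋ = 17.
With m₀=0, d₀=1 and mₖ₊₁ = dₖaₖ − mₖ, dₖ₊₁ = (n − mₖ₊₁²)/dₖ, aₖ₊₁ = ⌊(a₀+mₖ₊₁)/dₖ₊₁⌋:
  k=1: m=17, d=33, a=1
  k=2: m=16, d=2, a=16
  k=3: m=16, d=33, a=1
  k=4: m=17, d=1, a=34
d=1 and a=2a₀=34 at k=4, so the next step gives (m, d) = (17, 33) again — its k=1 value — and the period has length 4.

[17; 1, 16, 1, 34]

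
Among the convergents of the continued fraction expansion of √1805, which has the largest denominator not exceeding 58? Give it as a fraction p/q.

1402/33

√1805 = [42; 2, 16, 2, 84, …] (period length 4).
Convergents:
  p_0/q_0 = 42/1
  p_1/q_1 = 85/2
  p_2/q_2 = 1402/33
  p_3/q_3 = 2889/68
q_2 = 33 ≤ 58 < 68 = q_3, so the answer is 1402/33.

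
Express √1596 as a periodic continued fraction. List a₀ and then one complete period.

a₀ = ⌊√1596⌋ = 39.
With m₀=0, d₀=1 and mₖ₊₁ = dₖaₖ − mₖ, dₖ₊₁ = (n − mₖ₊₁²)/dₖ, aₖ₊₁ = ⌊(a₀+mₖ₊₁)/dₖ₊₁⌋:
  k=1: m=39, d=75, a=1
  k=2: m=36, d=4, a=18
  k=3: m=36, d=75, a=1
  k=4: m=39, d=1, a=78
d=1 and a=2a₀=78 at k=4, so the next step gives (m, d) = (39, 75) again — its k=1 value — and the period has length 4.

[39; 1, 18, 1, 78]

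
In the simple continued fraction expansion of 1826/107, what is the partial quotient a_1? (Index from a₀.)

15

1826 = 17·107 + 7   →  a_0 = 17
107 = 15·7 + 2   →  a_1 = 15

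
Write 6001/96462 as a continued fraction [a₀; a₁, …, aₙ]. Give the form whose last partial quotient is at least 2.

6001 = 0×96462 + 6001
96462 = 16×6001 + 446
6001 = 13×446 + 203
446 = 2×203 + 40
203 = 5×40 + 3
40 = 13×3 + 1
3 = 3×1 + 0  (stop)
So 6001/96462 = [0; 16, 13, 2, 5, 13, 3].

[0; 16, 13, 2, 5, 13, 3]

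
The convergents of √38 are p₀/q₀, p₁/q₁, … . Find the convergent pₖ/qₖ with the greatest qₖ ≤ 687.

2737/444

√38 = [6; 6, 12, …] (period length 2).
Convergents:
  p_0/q_0 = 6/1
  p_1/q_1 = 37/6
  p_2/q_2 = 450/73
  p_3/q_3 = 2737/444
  p_4/q_4 = 33294/5401
q_3 = 444 ≤ 687 < 5401 = q_4, so the answer is 2737/444.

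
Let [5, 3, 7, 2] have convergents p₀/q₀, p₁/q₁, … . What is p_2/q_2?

Using pₖ = aₖpₖ₋₁ + pₖ₋₂, qₖ = aₖqₖ₋₁ + qₖ₋₂ (with p₋₁=1, p₋₂=0, q₋₁=0, q₋₂=1):
  k=0: a=5, p=5, q=1
  k=1: a=3, p=16, q=3
  k=2: a=7, p=117, q=22

117/22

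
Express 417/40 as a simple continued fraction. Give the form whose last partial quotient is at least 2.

417 = 10*40 + 17
40 = 2*17 + 6
17 = 2*6 + 5
6 = 1*5 + 1
5 = 5*1 + 0  (stop)
So 417/40 = [10; 2, 2, 1, 5].

[10; 2, 2, 1, 5]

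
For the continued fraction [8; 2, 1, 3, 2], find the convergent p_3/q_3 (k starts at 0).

92/11

Using pₖ = aₖpₖ₋₁ + pₖ₋₂, qₖ = aₖqₖ₋₁ + qₖ₋₂ (with p₋₁=1, p₋₂=0, q₋₁=0, q₋₂=1):
  k=0: a=8, p=8, q=1
  k=1: a=2, p=17, q=2
  k=2: a=1, p=25, q=3
  k=3: a=3, p=92, q=11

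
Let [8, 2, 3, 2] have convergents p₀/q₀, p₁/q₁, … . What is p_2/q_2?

59/7

Using pₖ = aₖpₖ₋₁ + pₖ₋₂, qₖ = aₖqₖ₋₁ + qₖ₋₂ (with p₋₁=1, p₋₂=0, q₋₁=0, q₋₂=1):
  k=0: a=8, p=8, q=1
  k=1: a=2, p=17, q=2
  k=2: a=3, p=59, q=7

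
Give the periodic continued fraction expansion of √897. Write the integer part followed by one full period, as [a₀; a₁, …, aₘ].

a₀ = ⌊√897⌋ = 29.

[29; 1, 18, 1, 58]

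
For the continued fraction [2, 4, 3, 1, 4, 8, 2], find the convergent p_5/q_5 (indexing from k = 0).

Using pₖ = aₖpₖ₋₁ + pₖ₋₂, qₖ = aₖqₖ₋₁ + qₖ₋₂ (with p₋₁=1, p₋₂=0, q₋₁=0, q₋₂=1):
  k=0: a=2, p=2, q=1
  k=1: a=4, p=9, q=4
  k=2: a=3, p=29, q=13
  k=3: a=1, p=38, q=17
  k=4: a=4, p=181, q=81
  k=5: a=8, p=1486, q=665

1486/665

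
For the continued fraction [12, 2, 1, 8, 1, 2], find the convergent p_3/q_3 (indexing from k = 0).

321/26

Using pₖ = aₖpₖ₋₁ + pₖ₋₂, qₖ = aₖqₖ₋₁ + qₖ₋₂ (with p₋₁=1, p₋₂=0, q₋₁=0, q₋₂=1):
  k=0: a=12, p=12, q=1
  k=1: a=2, p=25, q=2
  k=2: a=1, p=37, q=3
  k=3: a=8, p=321, q=26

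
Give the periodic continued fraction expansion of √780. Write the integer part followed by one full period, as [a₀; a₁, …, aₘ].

a₀ = ⌊√780⌋ = 27.
With m₀=0, d₀=1 and mₖ₊₁ = dₖaₖ − mₖ, dₖ₊₁ = (n − mₖ₊₁²)/dₖ, aₖ₊₁ = ⌊(a₀+mₖ₊₁)/dₖ₊₁⌋:
  k=1: m=27, d=51, a=1
  k=2: m=24, d=4, a=12
  k=3: m=24, d=51, a=1
  k=4: m=27, d=1, a=54
d=1 and a=2a₀=54 at k=4, so the next step gives (m, d) = (27, 51) again — its k=1 value — and the period has length 4.

[27; 1, 12, 1, 54]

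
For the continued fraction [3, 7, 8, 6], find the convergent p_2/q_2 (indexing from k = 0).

Using pₖ = aₖpₖ₋₁ + pₖ₋₂, qₖ = aₖqₖ₋₁ + qₖ₋₂ (with p₋₁=1, p₋₂=0, q₋₁=0, q₋₂=1):
  k=0: a=3, p=3, q=1
  k=1: a=7, p=22, q=7
  k=2: a=8, p=179, q=57

179/57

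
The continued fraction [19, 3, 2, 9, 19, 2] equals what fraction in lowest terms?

49917/2588

Using pₖ = aₖpₖ₋₁ + pₖ₋₂ and qₖ = aₖqₖ₋₁ + qₖ₋₂:
  k=0: a=19, p=19, q=1
  k=1: a=3, p=58, q=3
  k=2: a=2, p=135, q=7
  k=3: a=9, p=1273, q=66
  k=4: a=19, p=24322, q=1261
  k=5: a=2, p=49917, q=2588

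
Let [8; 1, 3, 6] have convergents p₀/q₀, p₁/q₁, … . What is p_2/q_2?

Using pₖ = aₖpₖ₋₁ + pₖ₋₂, qₖ = aₖqₖ₋₁ + qₖ₋₂ (with p₋₁=1, p₋₂=0, q₋₁=0, q₋₂=1):
  k=0: a=8, p=8, q=1
  k=1: a=1, p=9, q=1
  k=2: a=3, p=35, q=4

35/4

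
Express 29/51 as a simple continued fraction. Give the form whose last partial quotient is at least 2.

[0; 1, 1, 3, 7]

29 = 0×51 + 29
51 = 1×29 + 22
29 = 1×22 + 7
22 = 3×7 + 1
7 = 7×1 + 0  (stop)
So 29/51 = [0; 1, 1, 3, 7].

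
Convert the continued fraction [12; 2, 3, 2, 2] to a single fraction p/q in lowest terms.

485/39

Fold from the inside: start with 2/1.
  2 + 1/2 = 5/2
  3 + 2/5 = 17/5
  2 + 5/17 = 39/17
  12 + 17/39 = 485/39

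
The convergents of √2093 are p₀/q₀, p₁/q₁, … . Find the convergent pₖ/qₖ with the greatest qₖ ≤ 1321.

50187/1097

√2093 = [45; 1, 2, 1, 90, …] (period length 4).
Convergents:
  p_0/q_0 = 45/1
  p_1/q_1 = 46/1
  p_2/q_2 = 137/3
  p_3/q_3 = 183/4
  p_4/q_4 = 16607/363
  p_5/q_5 = 16790/367
  p_6/q_6 = 50187/1097
  p_7/q_7 = 66977/1464
q_6 = 1097 ≤ 1321 < 1464 = q_7, so the answer is 50187/1097.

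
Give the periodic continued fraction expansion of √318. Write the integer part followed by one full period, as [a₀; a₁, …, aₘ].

[17; 1, 4, 1, 34]

a₀ = ⌊√318⌋ = 17.
With m₀=0, d₀=1 and mₖ₊₁ = dₖaₖ − mₖ, dₖ₊₁ = (n − mₖ₊₁²)/dₖ, aₖ₊₁ = ⌊(a₀+mₖ₊₁)/dₖ₊₁⌋:
  k=1: m=17, d=29, a=1
  k=2: m=12, d=6, a=4
  k=3: m=12, d=29, a=1
  k=4: m=17, d=1, a=34
d=1 and a=2a₀=34 at k=4, so the next step gives (m, d) = (17, 29) again — its k=1 value — and the period has length 4.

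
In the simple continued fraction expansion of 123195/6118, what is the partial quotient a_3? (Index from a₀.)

123195 = 20·6118 + 835   →  a_0 = 20
6118 = 7·835 + 273   →  a_1 = 7
835 = 3·273 + 16   →  a_2 = 3
273 = 17·16 + 1   →  a_3 = 17

17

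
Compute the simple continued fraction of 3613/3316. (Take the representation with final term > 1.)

[1; 11, 6, 16, 3]

3613 = 1·3316 + 297
3316 = 11·297 + 49
297 = 6·49 + 3
49 = 16·3 + 1
3 = 3·1 + 0  (stop)
So 3613/3316 = [1; 11, 6, 16, 3].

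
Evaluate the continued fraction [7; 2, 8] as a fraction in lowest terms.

127/17

Using pₖ = aₖpₖ₋₁ + pₖ₋₂ and qₖ = aₖqₖ₋₁ + qₖ₋₂:
  k=0: a=7, p=7, q=1
  k=1: a=2, p=15, q=2
  k=2: a=8, p=127, q=17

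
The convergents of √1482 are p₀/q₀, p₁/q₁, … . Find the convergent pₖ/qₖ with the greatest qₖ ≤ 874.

11857/308

√1482 = [38; 2, 76, …] (period length 2).
Convergents:
  p_0/q_0 = 38/1
  p_1/q_1 = 77/2
  p_2/q_2 = 5890/153
  p_3/q_3 = 11857/308
  p_4/q_4 = 907022/23561
q_3 = 308 ≤ 874 < 23561 = q_4, so the answer is 11857/308.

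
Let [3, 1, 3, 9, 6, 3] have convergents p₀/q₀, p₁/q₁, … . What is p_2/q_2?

Using pₖ = aₖpₖ₋₁ + pₖ₋₂, qₖ = aₖqₖ₋₁ + qₖ₋₂ (with p₋₁=1, p₋₂=0, q₋₁=0, q₋₂=1):
  k=0: a=3, p=3, q=1
  k=1: a=1, p=4, q=1
  k=2: a=3, p=15, q=4

15/4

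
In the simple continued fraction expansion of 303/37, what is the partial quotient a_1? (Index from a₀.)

5

303 = 8·37 + 7   →  a_0 = 8
37 = 5·7 + 2   →  a_1 = 5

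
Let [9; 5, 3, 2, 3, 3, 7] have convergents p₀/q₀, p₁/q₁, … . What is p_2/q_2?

Using pₖ = aₖpₖ₋₁ + pₖ₋₂, qₖ = aₖqₖ₋₁ + qₖ₋₂ (with p₋₁=1, p₋₂=0, q₋₁=0, q₋₂=1):
  k=0: a=9, p=9, q=1
  k=1: a=5, p=46, q=5
  k=2: a=3, p=147, q=16

147/16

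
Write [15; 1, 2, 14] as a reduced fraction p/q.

674/43

Using pₖ = aₖpₖ₋₁ + pₖ₋₂ and qₖ = aₖqₖ₋₁ + qₖ₋₂:
  k=0: a=15, p=15, q=1
  k=1: a=1, p=16, q=1
  k=2: a=2, p=47, q=3
  k=3: a=14, p=674, q=43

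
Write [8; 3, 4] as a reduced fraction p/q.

108/13

Using pₖ = aₖpₖ₋₁ + pₖ₋₂ and qₖ = aₖqₖ₋₁ + qₖ₋₂:
  k=0: a=8, p=8, q=1
  k=1: a=3, p=25, q=3
  k=2: a=4, p=108, q=13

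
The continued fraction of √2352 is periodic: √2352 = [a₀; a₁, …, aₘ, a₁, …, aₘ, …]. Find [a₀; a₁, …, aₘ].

[48; 2, 96]

a₀ = ⌊√2352⌋ = 48.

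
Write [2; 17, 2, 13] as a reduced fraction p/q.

Fold from the inside: start with 13/1.
  2 + 1/13 = 27/13
  17 + 13/27 = 472/27
  2 + 27/472 = 971/472

971/472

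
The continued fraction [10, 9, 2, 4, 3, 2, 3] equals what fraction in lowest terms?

Using pₖ = aₖpₖ₋₁ + pₖ₋₂ and qₖ = aₖqₖ₋₁ + qₖ₋₂:
  k=0: a=10, p=10, q=1
  k=1: a=9, p=91, q=9
  k=2: a=2, p=192, q=19
  k=3: a=4, p=859, q=85
  k=4: a=3, p=2769, q=274
  k=5: a=2, p=6397, q=633
  k=6: a=3, p=21960, q=2173

21960/2173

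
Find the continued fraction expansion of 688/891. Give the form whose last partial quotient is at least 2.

688 = 0×891 + 688
891 = 1×688 + 203
688 = 3×203 + 79
203 = 2×79 + 45
79 = 1×45 + 34
45 = 1×34 + 11
34 = 3×11 + 1
11 = 11×1 + 0  (stop)
So 688/891 = [0; 1, 3, 2, 1, 1, 3, 11].

[0; 1, 3, 2, 1, 1, 3, 11]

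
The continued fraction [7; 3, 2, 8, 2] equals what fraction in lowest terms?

Fold from the inside: start with 2/1.
  8 + 1/2 = 17/2
  2 + 2/17 = 36/17
  3 + 17/36 = 125/36
  7 + 36/125 = 911/125

911/125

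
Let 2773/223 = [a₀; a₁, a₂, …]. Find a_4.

2773 = 12·223 + 97   →  a_0 = 12
223 = 2·97 + 29   →  a_1 = 2
97 = 3·29 + 10   →  a_2 = 3
29 = 2·10 + 9   →  a_3 = 2
10 = 1·9 + 1   →  a_4 = 1

1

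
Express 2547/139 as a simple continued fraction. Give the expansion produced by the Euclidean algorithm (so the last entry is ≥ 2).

2547 = 18*139 + 45
139 = 3*45 + 4
45 = 11*4 + 1
4 = 4*1 + 0  (stop)
So 2547/139 = [18; 3, 11, 4].

[18; 3, 11, 4]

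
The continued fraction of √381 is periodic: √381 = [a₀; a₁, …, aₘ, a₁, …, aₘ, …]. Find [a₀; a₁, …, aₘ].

[19; 1, 1, 12, 1, 1, 38]

a₀ = ⌊√381⌋ = 19.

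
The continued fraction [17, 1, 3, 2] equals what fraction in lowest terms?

160/9

Using pₖ = aₖpₖ₋₁ + pₖ₋₂ and qₖ = aₖqₖ₋₁ + qₖ₋₂:
  k=0: a=17, p=17, q=1
  k=1: a=1, p=18, q=1
  k=2: a=3, p=71, q=4
  k=3: a=2, p=160, q=9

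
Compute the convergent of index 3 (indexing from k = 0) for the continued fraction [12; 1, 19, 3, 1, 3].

Using pₖ = aₖpₖ₋₁ + pₖ₋₂, qₖ = aₖqₖ₋₁ + qₖ₋₂ (with p₋₁=1, p₋₂=0, q₋₁=0, q₋₂=1):
  k=0: a=12, p=12, q=1
  k=1: a=1, p=13, q=1
  k=2: a=19, p=259, q=20
  k=3: a=3, p=790, q=61

790/61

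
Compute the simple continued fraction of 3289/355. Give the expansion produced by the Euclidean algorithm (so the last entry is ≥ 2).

[9; 3, 1, 3, 2, 10]

3289 = 9·355 + 94
355 = 3·94 + 73
94 = 1·73 + 21
73 = 3·21 + 10
21 = 2·10 + 1
10 = 10·1 + 0  (stop)
So 3289/355 = [9; 3, 1, 3, 2, 10].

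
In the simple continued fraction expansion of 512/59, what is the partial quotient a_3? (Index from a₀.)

9

512 = 8·59 + 40   →  a_0 = 8
59 = 1·40 + 19   →  a_1 = 1
40 = 2·19 + 2   →  a_2 = 2
19 = 9·2 + 1   →  a_3 = 9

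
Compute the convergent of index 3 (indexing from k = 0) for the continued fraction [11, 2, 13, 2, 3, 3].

Using pₖ = aₖpₖ₋₁ + pₖ₋₂, qₖ = aₖqₖ₋₁ + qₖ₋₂ (with p₋₁=1, p₋₂=0, q₋₁=0, q₋₂=1):
  k=0: a=11, p=11, q=1
  k=1: a=2, p=23, q=2
  k=2: a=13, p=310, q=27
  k=3: a=2, p=643, q=56

643/56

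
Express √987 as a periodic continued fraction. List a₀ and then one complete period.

a₀ = ⌊√987⌋ = 31.

[31; 2, 2, 2, 62]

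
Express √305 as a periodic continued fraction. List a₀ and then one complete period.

a₀ = ⌊√305⌋ = 17.
With m₀=0, d₀=1 and mₖ₊₁ = dₖaₖ − mₖ, dₖ₊₁ = (n − mₖ₊₁²)/dₖ, aₖ₊₁ = ⌊(a₀+mₖ₊₁)/dₖ₊₁⌋:
  k=1: m=17, d=16, a=2
  k=2: m=15, d=5, a=6
  k=3: m=15, d=16, a=2
  k=4: m=17, d=1, a=34
d=1 and a=2a₀=34 at k=4, so the next step gives (m, d) = (17, 16) again — its k=1 value — and the period has length 4.

[17; 2, 6, 2, 34]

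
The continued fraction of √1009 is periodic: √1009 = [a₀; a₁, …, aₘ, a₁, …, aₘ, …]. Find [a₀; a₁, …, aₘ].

a₀ = ⌊√1009⌋ = 31.

[31; 1, 3, 3, 1, 62]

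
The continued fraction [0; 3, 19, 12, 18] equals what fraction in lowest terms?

Fold from the inside: start with 18/1.
  12 + 1/18 = 217/18
  19 + 18/217 = 4141/217
  3 + 217/4141 = 12640/4141
  0 + 4141/12640 = 4141/12640

4141/12640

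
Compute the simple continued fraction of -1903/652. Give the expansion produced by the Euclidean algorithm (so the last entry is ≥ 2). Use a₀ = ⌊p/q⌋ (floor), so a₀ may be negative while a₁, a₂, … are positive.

[-3; 12, 3, 3, 5]

-1903 = -3·652 + 53
652 = 12·53 + 16
53 = 3·16 + 5
16 = 3·5 + 1
5 = 5·1 + 0  (stop)
So -1903/652 = [-3; 12, 3, 3, 5].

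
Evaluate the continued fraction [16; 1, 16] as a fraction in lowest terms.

288/17

Fold from the inside: start with 16/1.
  1 + 1/16 = 17/16
  16 + 16/17 = 288/17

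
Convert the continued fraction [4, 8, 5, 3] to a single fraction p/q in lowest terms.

540/131

Fold from the inside: start with 3/1.
  5 + 1/3 = 16/3
  8 + 3/16 = 131/16
  4 + 16/131 = 540/131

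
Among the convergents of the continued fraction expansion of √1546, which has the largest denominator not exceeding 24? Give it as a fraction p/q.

865/22

√1546 = [39; 3, 7, 1, 1, 7, 3, 78, …] (period length 7).
Convergents:
  p_0/q_0 = 39/1
  p_1/q_1 = 118/3
  p_2/q_2 = 865/22
  p_3/q_3 = 983/25
q_2 = 22 ≤ 24 < 25 = q_3, so the answer is 865/22.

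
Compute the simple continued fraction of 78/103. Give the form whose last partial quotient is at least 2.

78 = 0×103 + 78
103 = 1×78 + 25
78 = 3×25 + 3
25 = 8×3 + 1
3 = 3×1 + 0  (stop)
So 78/103 = [0; 1, 3, 8, 3].

[0; 1, 3, 8, 3]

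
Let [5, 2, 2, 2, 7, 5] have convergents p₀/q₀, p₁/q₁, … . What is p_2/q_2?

27/5

Using pₖ = aₖpₖ₋₁ + pₖ₋₂, qₖ = aₖqₖ₋₁ + qₖ₋₂ (with p₋₁=1, p₋₂=0, q₋₁=0, q₋₂=1):
  k=0: a=5, p=5, q=1
  k=1: a=2, p=11, q=2
  k=2: a=2, p=27, q=5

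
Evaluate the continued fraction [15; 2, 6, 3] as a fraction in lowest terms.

634/41

Using pₖ = aₖpₖ₋₁ + pₖ₋₂ and qₖ = aₖqₖ₋₁ + qₖ₋₂:
  k=0: a=15, p=15, q=1
  k=1: a=2, p=31, q=2
  k=2: a=6, p=201, q=13
  k=3: a=3, p=634, q=41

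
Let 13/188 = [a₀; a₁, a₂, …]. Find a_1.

14

13 = 0·188 + 13   →  a_0 = 0
188 = 14·13 + 6   →  a_1 = 14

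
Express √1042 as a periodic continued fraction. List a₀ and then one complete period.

a₀ = ⌊√1042⌋ = 32.
With m₀=0, d₀=1 and mₖ₊₁ = dₖaₖ − mₖ, dₖ₊₁ = (n − mₖ₊₁²)/dₖ, aₖ₊₁ = ⌊(a₀+mₖ₊₁)/dₖ₊₁⌋:
  k=1: m=32, d=18, a=3
  k=2: m=22, d=31, a=1
  k=3: m=9, d=31, a=1
  k=4: m=22, d=18, a=3
  k=5: m=32, d=1, a=64
d=1 and a=2a₀=64 at k=5, so the next step gives (m, d) = (32, 18) again — its k=1 value — and the period has length 5.

[32; 3, 1, 1, 3, 64]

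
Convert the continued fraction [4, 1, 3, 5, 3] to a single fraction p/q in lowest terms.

319/67

Using pₖ = aₖpₖ₋₁ + pₖ₋₂ and qₖ = aₖqₖ₋₁ + qₖ₋₂:
  k=0: a=4, p=4, q=1
  k=1: a=1, p=5, q=1
  k=2: a=3, p=19, q=4
  k=3: a=5, p=100, q=21
  k=4: a=3, p=319, q=67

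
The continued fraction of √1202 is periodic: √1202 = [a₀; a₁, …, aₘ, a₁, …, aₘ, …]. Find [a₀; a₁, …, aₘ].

a₀ = ⌊√1202⌋ = 34.
With m₀=0, d₀=1 and mₖ₊₁ = dₖaₖ − mₖ, dₖ₊₁ = (n − mₖ₊₁²)/dₖ, aₖ₊₁ = ⌊(a₀+mₖ₊₁)/dₖ₊₁⌋:
  k=1: m=34, d=46, a=1
  k=2: m=12, d=23, a=2
  k=3: m=34, d=2, a=34
  k=4: m=34, d=23, a=2
  k=5: m=12, d=46, a=1
  k=6: m=34, d=1, a=68
d=1 and a=2a₀=68 at k=6, so the next step gives (m, d) = (34, 46) again — its k=1 value — and the period has length 6.

[34; 1, 2, 34, 2, 1, 68]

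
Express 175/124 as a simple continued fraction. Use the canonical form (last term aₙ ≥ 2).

[1; 2, 2, 3, 7]

175 = 1×124 + 51
124 = 2×51 + 22
51 = 2×22 + 7
22 = 3×7 + 1
7 = 7×1 + 0  (stop)
So 175/124 = [1; 2, 2, 3, 7].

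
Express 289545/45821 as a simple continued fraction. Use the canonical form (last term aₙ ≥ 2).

289545 = 6×45821 + 14619
45821 = 3×14619 + 1964
14619 = 7×1964 + 871
1964 = 2×871 + 222
871 = 3×222 + 205
222 = 1×205 + 17
205 = 12×17 + 1
17 = 17×1 + 0  (stop)
So 289545/45821 = [6; 3, 7, 2, 3, 1, 12, 17].

[6; 3, 7, 2, 3, 1, 12, 17]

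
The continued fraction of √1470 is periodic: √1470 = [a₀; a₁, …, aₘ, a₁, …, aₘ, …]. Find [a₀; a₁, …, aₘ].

[38; 2, 1, 14, 1, 2, 76]

a₀ = ⌊√1470⌋ = 38.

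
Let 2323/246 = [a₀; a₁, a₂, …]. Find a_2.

2323 = 9·246 + 109   →  a_0 = 9
246 = 2·109 + 28   →  a_1 = 2
109 = 3·28 + 25   →  a_2 = 3

3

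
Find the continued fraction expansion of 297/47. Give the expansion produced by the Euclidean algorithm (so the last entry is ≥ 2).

[6; 3, 7, 2]

297 = 6·47 + 15
47 = 3·15 + 2
15 = 7·2 + 1
2 = 2·1 + 0  (stop)
So 297/47 = [6; 3, 7, 2].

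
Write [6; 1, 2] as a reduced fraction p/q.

20/3

Fold from the inside: start with 2/1.
  1 + 1/2 = 3/2
  6 + 2/3 = 20/3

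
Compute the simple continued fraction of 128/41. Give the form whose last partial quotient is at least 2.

128 = 3*41 + 5
41 = 8*5 + 1
5 = 5*1 + 0  (stop)
So 128/41 = [3; 8, 5].

[3; 8, 5]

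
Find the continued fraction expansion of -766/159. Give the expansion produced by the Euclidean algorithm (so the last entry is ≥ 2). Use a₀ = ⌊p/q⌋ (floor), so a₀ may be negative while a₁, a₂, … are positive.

-766 = -5×159 + 29
159 = 5×29 + 14
29 = 2×14 + 1
14 = 14×1 + 0  (stop)
So -766/159 = [-5; 5, 2, 14].

[-5; 5, 2, 14]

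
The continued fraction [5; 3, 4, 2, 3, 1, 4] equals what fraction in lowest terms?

Fold from the inside: start with 4/1.
  1 + 1/4 = 5/4
  3 + 4/5 = 19/5
  2 + 5/19 = 43/19
  4 + 19/43 = 191/43
  3 + 43/191 = 616/191
  5 + 191/616 = 3271/616

3271/616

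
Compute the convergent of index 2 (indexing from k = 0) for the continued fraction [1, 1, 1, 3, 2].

Using pₖ = aₖpₖ₋₁ + pₖ₋₂, qₖ = aₖqₖ₋₁ + qₖ₋₂ (with p₋₁=1, p₋₂=0, q₋₁=0, q₋₂=1):
  k=0: a=1, p=1, q=1
  k=1: a=1, p=2, q=1
  k=2: a=1, p=3, q=2

3/2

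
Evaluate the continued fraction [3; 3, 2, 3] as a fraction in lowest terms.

79/24

Fold from the inside: start with 3/1.
  2 + 1/3 = 7/3
  3 + 3/7 = 24/7
  3 + 7/24 = 79/24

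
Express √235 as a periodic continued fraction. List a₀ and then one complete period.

a₀ = ⌊√235⌋ = 15.
With m₀=0, d₀=1 and mₖ₊₁ = dₖaₖ − mₖ, dₖ₊₁ = (n − mₖ₊₁²)/dₖ, aₖ₊₁ = ⌊(a₀+mₖ₊₁)/dₖ₊₁⌋:
  k=1: m=15, d=10, a=3
  k=2: m=15, d=1, a=30
d=1 and a=2a₀=30 at k=2, so the next step gives (m, d) = (15, 10) again — its k=1 value — and the period has length 2.

[15; 3, 30]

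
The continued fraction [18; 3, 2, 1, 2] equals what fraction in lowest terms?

494/27

Fold from the inside: start with 2/1.
  1 + 1/2 = 3/2
  2 + 2/3 = 8/3
  3 + 3/8 = 27/8
  18 + 8/27 = 494/27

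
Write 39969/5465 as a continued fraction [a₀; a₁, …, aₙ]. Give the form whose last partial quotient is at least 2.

[7; 3, 5, 3, 3, 1, 4, 5]

39969 = 7·5465 + 1714
5465 = 3·1714 + 323
1714 = 5·323 + 99
323 = 3·99 + 26
99 = 3·26 + 21
26 = 1·21 + 5
21 = 4·5 + 1
5 = 5·1 + 0  (stop)
So 39969/5465 = [7; 3, 5, 3, 3, 1, 4, 5].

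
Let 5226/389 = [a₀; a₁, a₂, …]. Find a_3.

3

5226 = 13·389 + 169   →  a_0 = 13
389 = 2·169 + 51   →  a_1 = 2
169 = 3·51 + 16   →  a_2 = 3
51 = 3·16 + 3   →  a_3 = 3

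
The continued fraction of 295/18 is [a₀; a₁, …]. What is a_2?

295 = 16·18 + 7   →  a_0 = 16
18 = 2·7 + 4   →  a_1 = 2
7 = 1·4 + 3   →  a_2 = 1

1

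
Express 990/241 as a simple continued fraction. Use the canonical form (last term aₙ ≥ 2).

[4; 9, 3, 1, 2, 2]

990 = 4*241 + 26
241 = 9*26 + 7
26 = 3*7 + 5
7 = 1*5 + 2
5 = 2*2 + 1
2 = 2*1 + 0  (stop)
So 990/241 = [4; 9, 3, 1, 2, 2].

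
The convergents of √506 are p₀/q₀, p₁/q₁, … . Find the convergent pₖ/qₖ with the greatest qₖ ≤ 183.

4049/180

√506 = [22; 2, 44, …] (period length 2).
Convergents:
  p_0/q_0 = 22/1
  p_1/q_1 = 45/2
  p_2/q_2 = 2002/89
  p_3/q_3 = 4049/180
  p_4/q_4 = 180158/8009
q_3 = 180 ≤ 183 < 8009 = q_4, so the answer is 4049/180.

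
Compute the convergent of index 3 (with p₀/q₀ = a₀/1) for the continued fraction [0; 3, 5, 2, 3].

11/35

Using pₖ = aₖpₖ₋₁ + pₖ₋₂, qₖ = aₖqₖ₋₁ + qₖ₋₂ (with p₋₁=1, p₋₂=0, q₋₁=0, q₋₂=1):
  k=0: a=0, p=0, q=1
  k=1: a=3, p=1, q=3
  k=2: a=5, p=5, q=16
  k=3: a=2, p=11, q=35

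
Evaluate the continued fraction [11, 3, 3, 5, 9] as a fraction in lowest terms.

Fold from the inside: start with 9/1.
  5 + 1/9 = 46/9
  3 + 9/46 = 147/46
  3 + 46/147 = 487/147
  11 + 147/487 = 5504/487

5504/487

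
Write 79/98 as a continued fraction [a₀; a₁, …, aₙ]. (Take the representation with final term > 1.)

[0; 1, 4, 6, 3]

79 = 0×98 + 79
98 = 1×79 + 19
79 = 4×19 + 3
19 = 6×3 + 1
3 = 3×1 + 0  (stop)
So 79/98 = [0; 1, 4, 6, 3].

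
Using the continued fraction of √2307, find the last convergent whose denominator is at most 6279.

√2307 = [48; 32, 96, …] (period length 2).
Convergents:
  p_0/q_0 = 48/1
  p_1/q_1 = 1537/32
  p_2/q_2 = 147600/3073
  p_3/q_3 = 4724737/98368
q_2 = 3073 ≤ 6279 < 98368 = q_3, so the answer is 147600/3073.

147600/3073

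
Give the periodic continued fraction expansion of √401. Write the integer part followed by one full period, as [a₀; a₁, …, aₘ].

[20; 40]

a₀ = ⌊√401⌋ = 20.
With m₀=0, d₀=1 and mₖ₊₁ = dₖaₖ − mₖ, dₖ₊₁ = (n − mₖ₊₁²)/dₖ, aₖ₊₁ = ⌊(a₀+mₖ₊₁)/dₖ₊₁⌋:
  k=1: m=20, d=1, a=40
d=1 and a=2a₀=40 at k=1, so the next step gives (m, d) = (20, 1) again — its k=1 value — and the period has length 1.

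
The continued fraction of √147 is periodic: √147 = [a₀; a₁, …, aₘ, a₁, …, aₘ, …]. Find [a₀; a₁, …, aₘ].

a₀ = ⌊√147⌋ = 12.
With m₀=0, d₀=1 and mₖ₊₁ = dₖaₖ − mₖ, dₖ₊₁ = (n − mₖ₊₁²)/dₖ, aₖ₊₁ = ⌊(a₀+mₖ₊₁)/dₖ₊₁⌋:
  k=1: m=12, d=3, a=8
  k=2: m=12, d=1, a=24
d=1 and a=2a₀=24 at k=2, so the next step gives (m, d) = (12, 3) again — its k=1 value — and the period has length 2.

[12; 8, 24]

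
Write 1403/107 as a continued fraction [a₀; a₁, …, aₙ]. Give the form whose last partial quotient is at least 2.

[13; 8, 1, 11]

1403 = 13·107 + 12
107 = 8·12 + 11
12 = 1·11 + 1
11 = 11·1 + 0  (stop)
So 1403/107 = [13; 8, 1, 11].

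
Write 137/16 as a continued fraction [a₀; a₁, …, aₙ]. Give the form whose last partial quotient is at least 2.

137 = 8×16 + 9
16 = 1×9 + 7
9 = 1×7 + 2
7 = 3×2 + 1
2 = 2×1 + 0  (stop)
So 137/16 = [8; 1, 1, 3, 2].

[8; 1, 1, 3, 2]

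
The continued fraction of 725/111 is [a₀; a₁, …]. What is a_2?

1

725 = 6·111 + 59   →  a_0 = 6
111 = 1·59 + 52   →  a_1 = 1
59 = 1·52 + 7   →  a_2 = 1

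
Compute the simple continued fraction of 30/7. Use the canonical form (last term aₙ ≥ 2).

30 = 4·7 + 2
7 = 3·2 + 1
2 = 2·1 + 0  (stop)
So 30/7 = [4; 3, 2].

[4; 3, 2]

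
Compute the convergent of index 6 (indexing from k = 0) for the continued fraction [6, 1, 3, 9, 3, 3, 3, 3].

Using pₖ = aₖpₖ₋₁ + pₖ₋₂, qₖ = aₖqₖ₋₁ + qₖ₋₂ (with p₋₁=1, p₋₂=0, q₋₁=0, q₋₂=1):
  k=0: a=6, p=6, q=1
  k=1: a=1, p=7, q=1
  k=2: a=3, p=27, q=4
  k=3: a=9, p=250, q=37
  k=4: a=3, p=777, q=115
  k=5: a=3, p=2581, q=382
  k=6: a=3, p=8520, q=1261

8520/1261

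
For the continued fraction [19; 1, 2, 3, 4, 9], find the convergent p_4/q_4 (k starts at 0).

847/43

Using pₖ = aₖpₖ₋₁ + pₖ₋₂, qₖ = aₖqₖ₋₁ + qₖ₋₂ (with p₋₁=1, p₋₂=0, q₋₁=0, q₋₂=1):
  k=0: a=19, p=19, q=1
  k=1: a=1, p=20, q=1
  k=2: a=2, p=59, q=3
  k=3: a=3, p=197, q=10
  k=4: a=4, p=847, q=43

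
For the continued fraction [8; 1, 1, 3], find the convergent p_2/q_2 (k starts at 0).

Using pₖ = aₖpₖ₋₁ + pₖ₋₂, qₖ = aₖqₖ₋₁ + qₖ₋₂ (with p₋₁=1, p₋₂=0, q₋₁=0, q₋₂=1):
  k=0: a=8, p=8, q=1
  k=1: a=1, p=9, q=1
  k=2: a=1, p=17, q=2

17/2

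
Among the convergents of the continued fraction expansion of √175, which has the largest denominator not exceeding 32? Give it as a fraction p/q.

√175 = [13; 4, 2, 1, 2, 4, 26, …] (period length 6).
Convergents:
  p_0/q_0 = 13/1
  p_1/q_1 = 53/4
  p_2/q_2 = 119/9
  p_3/q_3 = 172/13
  p_4/q_4 = 463/35
q_3 = 13 ≤ 32 < 35 = q_4, so the answer is 172/13.

172/13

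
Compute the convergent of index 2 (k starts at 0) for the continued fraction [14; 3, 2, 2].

Using pₖ = aₖpₖ₋₁ + pₖ₋₂, qₖ = aₖqₖ₋₁ + qₖ₋₂ (with p₋₁=1, p₋₂=0, q₋₁=0, q₋₂=1):
  k=0: a=14, p=14, q=1
  k=1: a=3, p=43, q=3
  k=2: a=2, p=100, q=7

100/7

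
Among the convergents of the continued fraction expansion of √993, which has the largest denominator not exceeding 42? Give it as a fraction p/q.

√993 = [31; 1, 1, 20, 1, 1, 62, …] (period length 6).
Convergents:
  p_0/q_0 = 31/1
  p_1/q_1 = 32/1
  p_2/q_2 = 63/2
  p_3/q_3 = 1292/41
  p_4/q_4 = 1355/43
q_3 = 41 ≤ 42 < 43 = q_4, so the answer is 1292/41.

1292/41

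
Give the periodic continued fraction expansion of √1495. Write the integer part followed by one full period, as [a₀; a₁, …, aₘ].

[38; 1, 1, 1, 76]

a₀ = ⌊√1495⌋ = 38.
With m₀=0, d₀=1 and mₖ₊₁ = dₖaₖ − mₖ, dₖ₊₁ = (n − mₖ₊₁²)/dₖ, aₖ₊₁ = ⌊(a₀+mₖ₊₁)/dₖ₊₁⌋:
  k=1: m=38, d=51, a=1
  k=2: m=13, d=26, a=1
  k=3: m=13, d=51, a=1
  k=4: m=38, d=1, a=76
d=1 and a=2a₀=76 at k=4, so the next step gives (m, d) = (38, 51) again — its k=1 value — and the period has length 4.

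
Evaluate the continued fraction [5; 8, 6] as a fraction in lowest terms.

Using pₖ = aₖpₖ₋₁ + pₖ₋₂ and qₖ = aₖqₖ₋₁ + qₖ₋₂:
  k=0: a=5, p=5, q=1
  k=1: a=8, p=41, q=8
  k=2: a=6, p=251, q=49

251/49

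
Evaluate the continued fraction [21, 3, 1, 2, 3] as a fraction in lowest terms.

787/37

Using pₖ = aₖpₖ₋₁ + pₖ₋₂ and qₖ = aₖqₖ₋₁ + qₖ₋₂:
  k=0: a=21, p=21, q=1
  k=1: a=3, p=64, q=3
  k=2: a=1, p=85, q=4
  k=3: a=2, p=234, q=11
  k=4: a=3, p=787, q=37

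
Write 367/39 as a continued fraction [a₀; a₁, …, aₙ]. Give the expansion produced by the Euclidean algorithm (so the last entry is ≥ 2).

367 = 9*39 + 16
39 = 2*16 + 7
16 = 2*7 + 2
7 = 3*2 + 1
2 = 2*1 + 0  (stop)
So 367/39 = [9; 2, 2, 3, 2].

[9; 2, 2, 3, 2]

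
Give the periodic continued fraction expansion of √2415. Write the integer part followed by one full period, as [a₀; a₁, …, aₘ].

a₀ = ⌊√2415⌋ = 49.
With m₀=0, d₀=1 and mₖ₊₁ = dₖaₖ − mₖ, dₖ₊₁ = (n − mₖ₊₁²)/dₖ, aₖ₊₁ = ⌊(a₀+mₖ₊₁)/dₖ₊₁⌋:
  k=1: m=49, d=14, a=7
  k=2: m=49, d=1, a=98
d=1 and a=2a₀=98 at k=2, so the next step gives (m, d) = (49, 14) again — its k=1 value — and the period has length 2.

[49; 7, 98]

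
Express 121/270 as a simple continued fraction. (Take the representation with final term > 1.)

[0; 2, 4, 3, 9]

121 = 0*270 + 121
270 = 2*121 + 28
121 = 4*28 + 9
28 = 3*9 + 1
9 = 9*1 + 0  (stop)
So 121/270 = [0; 2, 4, 3, 9].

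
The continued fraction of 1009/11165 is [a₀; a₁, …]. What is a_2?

1009 = 0·11165 + 1009   →  a_0 = 0
11165 = 11·1009 + 66   →  a_1 = 11
1009 = 15·66 + 19   →  a_2 = 15

15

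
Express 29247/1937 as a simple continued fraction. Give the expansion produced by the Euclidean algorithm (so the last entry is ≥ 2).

29247 = 15×1937 + 192
1937 = 10×192 + 17
192 = 11×17 + 5
17 = 3×5 + 2
5 = 2×2 + 1
2 = 2×1 + 0  (stop)
So 29247/1937 = [15; 10, 11, 3, 2, 2].

[15; 10, 11, 3, 2, 2]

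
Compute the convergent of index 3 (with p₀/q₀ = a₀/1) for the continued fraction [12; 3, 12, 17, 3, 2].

Using pₖ = aₖpₖ₋₁ + pₖ₋₂, qₖ = aₖqₖ₋₁ + qₖ₋₂ (with p₋₁=1, p₋₂=0, q₋₁=0, q₋₂=1):
  k=0: a=12, p=12, q=1
  k=1: a=3, p=37, q=3
  k=2: a=12, p=456, q=37
  k=3: a=17, p=7789, q=632

7789/632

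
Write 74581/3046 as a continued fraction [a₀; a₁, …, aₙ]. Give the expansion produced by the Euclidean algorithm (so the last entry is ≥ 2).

[24; 2, 16, 18, 2, 2]

74581 = 24*3046 + 1477
3046 = 2*1477 + 92
1477 = 16*92 + 5
92 = 18*5 + 2
5 = 2*2 + 1
2 = 2*1 + 0  (stop)
So 74581/3046 = [24; 2, 16, 18, 2, 2].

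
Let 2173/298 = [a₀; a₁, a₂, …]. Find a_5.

2173 = 7·298 + 87   →  a_0 = 7
298 = 3·87 + 37   →  a_1 = 3
87 = 2·37 + 13   →  a_2 = 2
37 = 2·13 + 11   →  a_3 = 2
13 = 1·11 + 2   →  a_4 = 1
11 = 5·2 + 1   →  a_5 = 5

5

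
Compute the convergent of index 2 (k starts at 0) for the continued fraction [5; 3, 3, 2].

53/10

Using pₖ = aₖpₖ₋₁ + pₖ₋₂, qₖ = aₖqₖ₋₁ + qₖ₋₂ (with p₋₁=1, p₋₂=0, q₋₁=0, q₋₂=1):
  k=0: a=5, p=5, q=1
  k=1: a=3, p=16, q=3
  k=2: a=3, p=53, q=10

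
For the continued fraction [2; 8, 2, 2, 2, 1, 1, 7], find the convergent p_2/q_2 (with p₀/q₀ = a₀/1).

Using pₖ = aₖpₖ₋₁ + pₖ₋₂, qₖ = aₖqₖ₋₁ + qₖ₋₂ (with p₋₁=1, p₋₂=0, q₋₁=0, q₋₂=1):
  k=0: a=2, p=2, q=1
  k=1: a=8, p=17, q=8
  k=2: a=2, p=36, q=17

36/17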